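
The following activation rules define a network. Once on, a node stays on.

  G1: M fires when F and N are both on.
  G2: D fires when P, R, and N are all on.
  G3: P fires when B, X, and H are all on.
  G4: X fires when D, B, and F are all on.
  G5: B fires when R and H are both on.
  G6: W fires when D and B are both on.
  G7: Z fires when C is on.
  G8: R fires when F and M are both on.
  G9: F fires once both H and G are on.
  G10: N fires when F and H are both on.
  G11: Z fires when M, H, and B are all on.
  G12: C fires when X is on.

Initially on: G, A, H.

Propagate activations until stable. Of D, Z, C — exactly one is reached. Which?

Z

H and G are on, so F fires (G9).
G10: F and H on → N on.
G1: F and N on → M on.
G8: F and M on → R on.
G5: R and H on → B on.
G11: M, H, and B on → Z on.
C would need X (G12), but X never turns on. D would need P, R, and N (G2), but P never turns on.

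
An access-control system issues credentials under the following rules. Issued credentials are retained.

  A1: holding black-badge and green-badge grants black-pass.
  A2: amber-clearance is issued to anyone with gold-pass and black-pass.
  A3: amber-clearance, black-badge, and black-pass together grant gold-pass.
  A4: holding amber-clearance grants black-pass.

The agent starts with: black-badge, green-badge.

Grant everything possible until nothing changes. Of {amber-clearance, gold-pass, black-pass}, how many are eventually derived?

1

Holding black-badge and green-badge grants black-pass (A1).
amber-clearance would need gold-pass and black-pass (A2), but gold-pass is never granted.
gold-pass would need amber-clearance, black-badge, and black-pass (A3), but amber-clearance is never granted.
black-pass: reached.
Reached: black-pass — 1 of the 3.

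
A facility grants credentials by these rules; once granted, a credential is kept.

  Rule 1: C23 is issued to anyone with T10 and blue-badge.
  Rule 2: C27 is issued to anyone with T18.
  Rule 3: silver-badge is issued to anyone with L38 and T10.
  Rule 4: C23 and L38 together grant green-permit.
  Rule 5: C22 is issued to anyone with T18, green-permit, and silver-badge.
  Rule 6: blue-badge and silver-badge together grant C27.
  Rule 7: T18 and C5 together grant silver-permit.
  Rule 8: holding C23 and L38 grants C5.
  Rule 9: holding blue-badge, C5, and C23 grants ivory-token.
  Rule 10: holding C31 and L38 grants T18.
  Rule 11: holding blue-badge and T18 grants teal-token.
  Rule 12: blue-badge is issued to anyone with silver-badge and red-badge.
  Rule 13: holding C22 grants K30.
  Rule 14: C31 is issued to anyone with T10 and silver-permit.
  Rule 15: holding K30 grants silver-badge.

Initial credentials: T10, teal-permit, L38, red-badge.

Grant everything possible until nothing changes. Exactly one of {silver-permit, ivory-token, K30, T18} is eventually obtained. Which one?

ivory-token

Holding L38 and T10 grants silver-badge (Rule 3).
Holding silver-badge and red-badge grants blue-badge (Rule 12).
Holding T10 and blue-badge grants C23 (Rule 1).
Holding C23 and L38 grants C5 (Rule 8).
Holding blue-badge, C5, and C23 grants ivory-token (Rule 9).
K30 would need C22 (Rule 13), but C22 is never granted. silver-permit would need T18 and C5 (Rule 7), but T18 is never granted. T18 would need C31 and L38 (Rule 10), but C31 is never granted.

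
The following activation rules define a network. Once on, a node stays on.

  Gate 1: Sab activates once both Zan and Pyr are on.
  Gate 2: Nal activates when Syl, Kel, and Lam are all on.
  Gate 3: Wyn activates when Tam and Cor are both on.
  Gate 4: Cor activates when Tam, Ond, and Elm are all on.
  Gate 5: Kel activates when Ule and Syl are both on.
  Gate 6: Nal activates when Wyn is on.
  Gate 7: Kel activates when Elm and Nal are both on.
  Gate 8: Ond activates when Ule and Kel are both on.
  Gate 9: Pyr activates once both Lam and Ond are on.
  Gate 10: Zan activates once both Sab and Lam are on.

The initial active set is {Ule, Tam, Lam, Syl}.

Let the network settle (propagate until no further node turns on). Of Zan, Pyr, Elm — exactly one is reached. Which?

Pyr

Ule and Syl are on, so Kel activates (Gate 5).
Gate 8: Ule and Kel on → Ond on.
Lam and Ond are on, so Pyr activates (Gate 9).
No rule produces Elm, and it is not given. Zan would need Sab and Lam (Gate 10), but Sab never turns on.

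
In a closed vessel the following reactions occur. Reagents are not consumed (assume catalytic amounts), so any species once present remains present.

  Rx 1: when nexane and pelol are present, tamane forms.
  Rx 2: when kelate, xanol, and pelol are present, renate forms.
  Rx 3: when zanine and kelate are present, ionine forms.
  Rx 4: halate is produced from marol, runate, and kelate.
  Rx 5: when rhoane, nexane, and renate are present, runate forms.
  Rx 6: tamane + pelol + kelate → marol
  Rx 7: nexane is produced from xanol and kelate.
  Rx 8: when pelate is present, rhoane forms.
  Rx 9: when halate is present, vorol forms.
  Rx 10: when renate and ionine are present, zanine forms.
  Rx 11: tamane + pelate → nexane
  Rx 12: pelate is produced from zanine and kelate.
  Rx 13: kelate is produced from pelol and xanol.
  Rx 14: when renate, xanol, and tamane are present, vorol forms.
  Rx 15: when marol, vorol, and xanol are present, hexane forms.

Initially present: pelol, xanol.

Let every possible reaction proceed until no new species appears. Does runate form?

No

runate would need rhoane, nexane, and renate (Rx 5), but rhoane never forms.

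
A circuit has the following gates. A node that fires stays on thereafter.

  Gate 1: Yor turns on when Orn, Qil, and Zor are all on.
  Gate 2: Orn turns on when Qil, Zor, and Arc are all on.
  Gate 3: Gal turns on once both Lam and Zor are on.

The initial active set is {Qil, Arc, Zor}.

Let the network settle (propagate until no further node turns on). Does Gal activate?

Gal would need Lam and Zor (Gate 3), but Lam never turns on.

No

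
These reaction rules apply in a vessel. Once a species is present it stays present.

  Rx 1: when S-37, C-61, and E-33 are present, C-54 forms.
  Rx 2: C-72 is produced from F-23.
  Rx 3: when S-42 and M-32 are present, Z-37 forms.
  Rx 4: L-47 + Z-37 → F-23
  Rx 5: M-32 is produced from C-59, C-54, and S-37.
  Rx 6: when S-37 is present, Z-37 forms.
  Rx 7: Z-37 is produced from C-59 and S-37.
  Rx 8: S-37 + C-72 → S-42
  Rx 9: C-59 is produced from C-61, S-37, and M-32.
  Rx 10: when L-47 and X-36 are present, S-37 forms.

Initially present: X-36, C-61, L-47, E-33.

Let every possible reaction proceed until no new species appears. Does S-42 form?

L-47 and X-36 present → S-37 forms (Rx 10).
S-37 present → Z-37 forms (Rx 6).
L-47 and Z-37 present → F-23 forms (Rx 4).
F-23 present → C-72 forms (Rx 2).
S-37 and C-72 present → S-42 forms (Rx 8).

Yes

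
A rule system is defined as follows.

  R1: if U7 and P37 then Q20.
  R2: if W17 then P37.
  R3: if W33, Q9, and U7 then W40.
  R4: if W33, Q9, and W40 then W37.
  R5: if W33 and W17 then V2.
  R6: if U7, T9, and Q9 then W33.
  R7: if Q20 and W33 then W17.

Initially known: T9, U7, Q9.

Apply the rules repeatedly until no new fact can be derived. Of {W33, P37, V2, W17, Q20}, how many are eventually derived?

1

U7, T9, and Q9 hold, so W33 follows (R6).
W33: reached.
P37 would need W17 (R2), but W17 is never established.
V2 would need W33 and W17 (R5), but W17 is never established.
W17 would need Q20 and W33 (R7), but Q20 is never established.
Q20 would need U7 and P37 (R1), but P37 is never established.
Reached: W33 — 1 of the 5.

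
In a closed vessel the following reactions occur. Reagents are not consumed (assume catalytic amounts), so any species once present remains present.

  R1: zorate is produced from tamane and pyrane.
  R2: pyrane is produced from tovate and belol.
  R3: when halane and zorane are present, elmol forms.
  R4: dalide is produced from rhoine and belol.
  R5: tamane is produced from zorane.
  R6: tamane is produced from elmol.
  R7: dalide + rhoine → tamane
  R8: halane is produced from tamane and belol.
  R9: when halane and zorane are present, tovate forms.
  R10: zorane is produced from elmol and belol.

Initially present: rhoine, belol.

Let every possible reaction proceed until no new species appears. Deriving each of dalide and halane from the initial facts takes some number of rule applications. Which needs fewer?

dalide: rhoine and belol present → dalide forms (R4). [1 rule application]
halane: rhoine and belol present → dalide forms (R4). dalide and rhoine present → tamane forms (R7). tamane and belol present → halane forms (R8). [3 rule applications]
dalide needs fewer.

dalide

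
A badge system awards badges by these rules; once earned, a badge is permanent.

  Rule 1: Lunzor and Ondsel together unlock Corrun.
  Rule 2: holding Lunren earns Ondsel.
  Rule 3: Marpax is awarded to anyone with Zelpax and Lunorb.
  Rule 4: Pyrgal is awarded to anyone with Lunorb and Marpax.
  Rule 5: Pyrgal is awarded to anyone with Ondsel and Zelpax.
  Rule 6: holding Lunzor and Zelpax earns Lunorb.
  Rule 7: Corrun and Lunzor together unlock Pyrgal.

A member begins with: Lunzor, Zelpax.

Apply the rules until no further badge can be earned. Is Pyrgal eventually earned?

Yes

With Lunzor and Zelpax, Lunorb is earned (Rule 6).
With Zelpax and Lunorb, Marpax is earned (Rule 3).
With Lunorb and Marpax, Pyrgal is earned (Rule 4).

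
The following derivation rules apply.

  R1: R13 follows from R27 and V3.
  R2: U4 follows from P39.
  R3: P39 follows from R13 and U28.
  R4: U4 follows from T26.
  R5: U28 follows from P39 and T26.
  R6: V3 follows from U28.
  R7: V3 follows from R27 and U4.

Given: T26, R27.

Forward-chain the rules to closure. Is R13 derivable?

From T26, R4 gives U4.
R27 and U4 hold, so V3 follows (R7).
From R27 and V3, R1 gives R13.

Yes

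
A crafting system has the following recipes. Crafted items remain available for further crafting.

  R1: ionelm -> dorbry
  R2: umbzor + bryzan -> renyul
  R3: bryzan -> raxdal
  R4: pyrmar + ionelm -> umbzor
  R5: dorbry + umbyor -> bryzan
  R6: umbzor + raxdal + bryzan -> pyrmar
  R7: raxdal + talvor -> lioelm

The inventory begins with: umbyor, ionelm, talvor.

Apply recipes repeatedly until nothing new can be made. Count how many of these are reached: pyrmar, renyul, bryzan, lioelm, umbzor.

Using R1, ionelm makes dorbry.
Using R5, dorbry and umbyor make bryzan.
bryzan -> raxdal (R3).
raxdal + talvor -> lioelm (R7).
pyrmar would need umbzor, raxdal, and bryzan (R6), but umbzor is never obtained.
renyul would need umbzor and bryzan (R2), but umbzor is never obtained.
bryzan: reached.
lioelm: reached.
umbzor would need pyrmar and ionelm (R4), but pyrmar is never obtained.
Reached: bryzan and lioelm — 2 of the 5.

2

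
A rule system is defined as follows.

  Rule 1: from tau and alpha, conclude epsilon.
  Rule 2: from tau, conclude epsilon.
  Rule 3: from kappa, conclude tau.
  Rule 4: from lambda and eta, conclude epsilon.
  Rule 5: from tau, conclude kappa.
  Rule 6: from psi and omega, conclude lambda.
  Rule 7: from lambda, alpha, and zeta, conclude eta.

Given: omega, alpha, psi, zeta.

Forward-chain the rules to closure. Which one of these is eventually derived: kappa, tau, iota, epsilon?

psi and omega hold, so lambda follows (Rule 6).
lambda, alpha, and zeta hold, so eta follows (Rule 7).
From lambda and eta, Rule 4 gives epsilon.
tau would need kappa (Rule 3), but kappa is never established. kappa would need tau (Rule 5), but tau is never established. No rule produces iota, and it is not given.

epsilon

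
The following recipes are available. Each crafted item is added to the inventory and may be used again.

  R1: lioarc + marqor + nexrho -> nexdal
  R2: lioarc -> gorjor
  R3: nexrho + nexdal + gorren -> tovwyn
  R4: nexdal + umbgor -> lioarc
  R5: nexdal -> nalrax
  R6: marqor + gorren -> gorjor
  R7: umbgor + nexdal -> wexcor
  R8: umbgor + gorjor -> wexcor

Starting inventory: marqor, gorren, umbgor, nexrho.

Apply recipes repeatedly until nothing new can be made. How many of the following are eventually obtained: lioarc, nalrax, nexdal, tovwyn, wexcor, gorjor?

2

marqor + gorren -> gorjor (R6).
umbgor + gorjor -> wexcor (R8).
lioarc would need nexdal and umbgor (R4), but nexdal is never obtained.
nalrax would need nexdal (R5), but nexdal is never obtained.
nexdal would need lioarc, marqor, and nexrho (R1), but lioarc is never obtained.
tovwyn would need nexrho, nexdal, and gorren (R3), but nexdal is never obtained.
wexcor: reached.
gorjor: reached.
Reached: wexcor and gorjor — 2 of the 6.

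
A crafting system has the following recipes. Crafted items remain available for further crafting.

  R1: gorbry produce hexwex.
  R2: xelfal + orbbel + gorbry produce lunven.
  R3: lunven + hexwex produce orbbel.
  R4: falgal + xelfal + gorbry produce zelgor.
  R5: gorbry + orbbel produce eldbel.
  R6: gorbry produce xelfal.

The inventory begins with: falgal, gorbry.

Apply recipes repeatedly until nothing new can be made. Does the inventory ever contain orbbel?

orbbel would need lunven and hexwex (R3), but lunven is never obtained.

No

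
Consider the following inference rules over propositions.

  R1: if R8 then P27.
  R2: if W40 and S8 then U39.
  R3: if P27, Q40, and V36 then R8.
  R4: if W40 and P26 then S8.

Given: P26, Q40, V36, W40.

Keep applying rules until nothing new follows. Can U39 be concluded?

Yes

W40 and P26 hold, so S8 follows (R4).
W40 and S8 hold, so U39 follows (R2).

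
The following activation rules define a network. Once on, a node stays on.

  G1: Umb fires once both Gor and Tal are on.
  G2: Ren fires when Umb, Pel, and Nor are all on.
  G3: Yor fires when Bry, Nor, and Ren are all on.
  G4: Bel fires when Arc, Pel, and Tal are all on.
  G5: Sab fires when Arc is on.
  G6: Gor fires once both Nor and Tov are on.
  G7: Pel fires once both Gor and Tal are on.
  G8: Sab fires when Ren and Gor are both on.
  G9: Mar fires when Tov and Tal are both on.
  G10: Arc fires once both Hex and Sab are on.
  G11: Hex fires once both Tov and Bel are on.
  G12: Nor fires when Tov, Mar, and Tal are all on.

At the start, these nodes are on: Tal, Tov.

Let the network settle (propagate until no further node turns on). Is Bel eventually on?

No

Bel would need Arc, Pel, and Tal (G4), but Arc never turns on.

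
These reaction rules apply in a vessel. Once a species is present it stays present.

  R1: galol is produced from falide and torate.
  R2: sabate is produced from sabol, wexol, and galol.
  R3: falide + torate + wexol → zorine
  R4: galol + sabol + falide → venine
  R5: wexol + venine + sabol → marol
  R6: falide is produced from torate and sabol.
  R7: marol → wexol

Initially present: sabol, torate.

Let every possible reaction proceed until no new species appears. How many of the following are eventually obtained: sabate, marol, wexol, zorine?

sabate would need sabol, wexol, and galol (R2), but wexol never forms.
marol would need wexol, venine, and sabol (R5), but wexol never forms.
wexol would need marol (R7), but marol never forms.
zorine would need falide, torate, and wexol (R3), but wexol never forms.
None of the 4 are reached.

0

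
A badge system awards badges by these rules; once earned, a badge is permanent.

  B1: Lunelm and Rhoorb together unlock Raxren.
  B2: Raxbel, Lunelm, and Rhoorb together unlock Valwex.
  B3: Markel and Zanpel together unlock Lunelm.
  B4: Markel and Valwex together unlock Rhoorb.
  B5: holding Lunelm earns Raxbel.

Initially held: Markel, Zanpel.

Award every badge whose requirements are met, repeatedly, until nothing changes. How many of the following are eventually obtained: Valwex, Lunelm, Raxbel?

With Markel and Zanpel, Lunelm is earned (B3).
With Lunelm, Raxbel is earned (B5).
Valwex would need Raxbel, Lunelm, and Rhoorb (B2), but Rhoorb is never earned.
Lunelm: reached.
Raxbel: reached.
Reached: Lunelm and Raxbel — 2 of the 3.

2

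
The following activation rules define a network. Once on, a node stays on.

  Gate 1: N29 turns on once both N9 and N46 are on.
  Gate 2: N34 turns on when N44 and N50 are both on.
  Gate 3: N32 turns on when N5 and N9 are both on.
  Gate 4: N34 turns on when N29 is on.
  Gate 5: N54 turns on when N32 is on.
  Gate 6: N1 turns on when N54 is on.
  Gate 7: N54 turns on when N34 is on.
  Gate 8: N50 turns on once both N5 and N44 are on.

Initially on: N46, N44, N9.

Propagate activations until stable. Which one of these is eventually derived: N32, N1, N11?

N9 and N46 are on, so N29 turns on (Gate 1).
N29 is on, so N34 turns on (Gate 4).
N34 is on, so N54 turns on (Gate 7).
N54 is on, so N1 turns on (Gate 6).
N32 would need N5 and N9 (Gate 3), but N5 never turns on. No rule produces N11, and it is not given.

N1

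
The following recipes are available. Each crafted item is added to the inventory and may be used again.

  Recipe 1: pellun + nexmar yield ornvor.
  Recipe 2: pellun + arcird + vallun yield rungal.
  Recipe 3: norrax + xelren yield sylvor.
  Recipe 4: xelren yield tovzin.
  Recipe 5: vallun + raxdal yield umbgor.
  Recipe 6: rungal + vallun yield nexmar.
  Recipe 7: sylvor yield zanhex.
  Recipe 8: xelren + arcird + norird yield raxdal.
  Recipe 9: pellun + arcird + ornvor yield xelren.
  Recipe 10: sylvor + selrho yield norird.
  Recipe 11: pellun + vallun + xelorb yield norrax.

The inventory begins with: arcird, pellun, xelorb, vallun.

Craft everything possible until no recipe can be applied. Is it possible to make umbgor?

No

umbgor would need vallun and raxdal (Recipe 5), but raxdal is never obtained.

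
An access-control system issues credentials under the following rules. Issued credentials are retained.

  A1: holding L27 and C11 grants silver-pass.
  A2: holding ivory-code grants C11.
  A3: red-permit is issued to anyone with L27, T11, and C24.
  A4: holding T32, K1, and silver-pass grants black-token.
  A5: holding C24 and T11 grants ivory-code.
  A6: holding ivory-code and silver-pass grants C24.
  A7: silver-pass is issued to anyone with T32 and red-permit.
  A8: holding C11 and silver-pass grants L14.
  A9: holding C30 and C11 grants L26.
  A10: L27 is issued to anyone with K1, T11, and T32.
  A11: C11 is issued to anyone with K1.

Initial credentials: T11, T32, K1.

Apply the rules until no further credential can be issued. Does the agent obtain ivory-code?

No

ivory-code would need C24 and T11 (A5), but C24 is never granted.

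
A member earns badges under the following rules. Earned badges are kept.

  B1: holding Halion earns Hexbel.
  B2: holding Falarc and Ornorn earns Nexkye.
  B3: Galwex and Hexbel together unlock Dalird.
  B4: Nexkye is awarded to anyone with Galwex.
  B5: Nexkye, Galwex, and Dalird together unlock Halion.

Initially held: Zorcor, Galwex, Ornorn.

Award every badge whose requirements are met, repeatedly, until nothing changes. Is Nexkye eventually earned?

Yes

With Galwex, Nexkye is earned (B4).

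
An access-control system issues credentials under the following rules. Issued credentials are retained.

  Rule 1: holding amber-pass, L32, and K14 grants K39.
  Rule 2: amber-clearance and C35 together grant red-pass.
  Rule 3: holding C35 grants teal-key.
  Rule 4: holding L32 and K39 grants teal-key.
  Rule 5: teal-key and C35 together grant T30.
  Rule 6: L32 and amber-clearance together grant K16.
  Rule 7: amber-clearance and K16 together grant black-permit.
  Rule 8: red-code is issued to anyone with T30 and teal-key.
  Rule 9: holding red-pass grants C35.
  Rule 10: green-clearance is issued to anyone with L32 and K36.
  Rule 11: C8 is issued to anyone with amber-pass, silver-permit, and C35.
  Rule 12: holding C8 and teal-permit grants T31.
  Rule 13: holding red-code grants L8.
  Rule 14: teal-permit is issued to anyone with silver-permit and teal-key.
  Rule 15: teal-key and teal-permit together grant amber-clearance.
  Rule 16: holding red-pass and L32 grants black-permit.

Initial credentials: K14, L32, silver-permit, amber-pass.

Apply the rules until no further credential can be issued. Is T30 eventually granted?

T30 would need teal-key and C35 (Rule 5), but C35 is never granted.

No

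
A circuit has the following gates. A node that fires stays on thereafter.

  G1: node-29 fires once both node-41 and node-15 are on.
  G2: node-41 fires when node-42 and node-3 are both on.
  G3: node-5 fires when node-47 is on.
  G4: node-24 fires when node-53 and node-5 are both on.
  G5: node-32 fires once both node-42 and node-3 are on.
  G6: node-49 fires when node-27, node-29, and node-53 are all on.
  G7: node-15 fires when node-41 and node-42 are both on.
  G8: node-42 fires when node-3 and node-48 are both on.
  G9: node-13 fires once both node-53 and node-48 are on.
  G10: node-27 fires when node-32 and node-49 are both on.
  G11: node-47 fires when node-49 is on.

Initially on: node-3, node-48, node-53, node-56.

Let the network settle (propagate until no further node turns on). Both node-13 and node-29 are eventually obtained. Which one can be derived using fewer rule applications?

node-13: G9: node-53 and node-48 on → node-13 on. [1 rule application]
node-29: G8: node-3 and node-48 on → node-42 on. node-42 and node-3 are on, so node-41 fires (G2). node-41 and node-42 are on, so node-15 fires (G7). G1: node-41 and node-15 on → node-29 on. [4 rule applications]
node-13 needs fewer.

node-13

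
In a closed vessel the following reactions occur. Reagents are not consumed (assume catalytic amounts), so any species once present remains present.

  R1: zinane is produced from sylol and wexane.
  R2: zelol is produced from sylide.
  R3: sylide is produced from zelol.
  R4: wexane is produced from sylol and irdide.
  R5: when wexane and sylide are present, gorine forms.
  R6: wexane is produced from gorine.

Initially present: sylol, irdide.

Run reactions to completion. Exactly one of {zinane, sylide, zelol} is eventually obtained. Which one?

sylol and irdide present → wexane forms (R4).
sylol and wexane present → zinane forms (R1).
sylide would need zelol (R3), but zelol never forms. zelol would need sylide (R2), but sylide never forms.

zinane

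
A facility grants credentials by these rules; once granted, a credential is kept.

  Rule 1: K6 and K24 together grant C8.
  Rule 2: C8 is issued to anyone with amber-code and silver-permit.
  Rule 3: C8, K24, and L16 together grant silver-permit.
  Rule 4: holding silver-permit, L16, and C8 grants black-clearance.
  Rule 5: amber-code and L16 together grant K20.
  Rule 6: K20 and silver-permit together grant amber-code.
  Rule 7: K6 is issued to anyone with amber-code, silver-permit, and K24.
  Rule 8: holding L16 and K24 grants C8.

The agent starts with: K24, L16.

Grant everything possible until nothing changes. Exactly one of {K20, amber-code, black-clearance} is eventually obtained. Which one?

black-clearance

Holding L16 and K24 grants C8 (Rule 8).
Holding C8, K24, and L16 grants silver-permit (Rule 3).
Holding silver-permit, L16, and C8 grants black-clearance (Rule 4).
K20 would need amber-code and L16 (Rule 5), but amber-code is never granted. amber-code would need K20 and silver-permit (Rule 6), but K20 is never granted.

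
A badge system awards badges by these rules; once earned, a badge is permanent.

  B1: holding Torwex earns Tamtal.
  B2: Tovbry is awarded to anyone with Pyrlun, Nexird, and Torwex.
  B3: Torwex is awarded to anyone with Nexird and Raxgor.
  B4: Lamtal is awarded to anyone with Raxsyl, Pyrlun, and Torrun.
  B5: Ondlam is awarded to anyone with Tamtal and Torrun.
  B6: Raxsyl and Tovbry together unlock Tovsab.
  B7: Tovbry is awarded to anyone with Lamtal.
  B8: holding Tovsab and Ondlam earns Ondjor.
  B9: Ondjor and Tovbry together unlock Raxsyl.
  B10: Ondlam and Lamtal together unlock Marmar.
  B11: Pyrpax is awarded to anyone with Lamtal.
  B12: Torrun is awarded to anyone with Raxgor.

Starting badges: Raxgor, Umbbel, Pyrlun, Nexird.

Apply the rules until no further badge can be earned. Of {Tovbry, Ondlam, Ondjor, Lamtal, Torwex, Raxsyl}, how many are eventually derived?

3

With Nexird and Raxgor, Torwex is earned (B3).
With Raxgor, Torrun is earned (B12).
With Torwex, Tamtal is earned (B1).
With Pyrlun, Nexird, and Torwex, Tovbry is earned (B2).
With Tamtal and Torrun, Ondlam is earned (B5).
Tovbry: reached.
Ondlam: reached.
Ondjor would need Tovsab and Ondlam (B8), but Tovsab is never earned.
Lamtal would need Raxsyl, Pyrlun, and Torrun (B4), but Raxsyl is never earned.
Torwex: reached.
Raxsyl would need Ondjor and Tovbry (B9), but Ondjor is never earned.
Reached: Tovbry, Ondlam, and Torwex — 3 of the 6.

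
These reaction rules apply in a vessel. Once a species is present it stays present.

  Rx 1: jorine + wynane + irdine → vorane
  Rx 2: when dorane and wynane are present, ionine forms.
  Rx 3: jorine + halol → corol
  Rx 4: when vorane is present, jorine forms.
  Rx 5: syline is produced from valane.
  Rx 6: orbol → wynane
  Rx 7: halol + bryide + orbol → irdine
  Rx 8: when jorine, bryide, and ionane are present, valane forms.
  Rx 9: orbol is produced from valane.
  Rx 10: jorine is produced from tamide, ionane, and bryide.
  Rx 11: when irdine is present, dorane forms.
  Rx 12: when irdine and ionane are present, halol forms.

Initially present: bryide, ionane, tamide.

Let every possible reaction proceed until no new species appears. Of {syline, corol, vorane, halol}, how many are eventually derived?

tamide, ionane, and bryide present → jorine forms (Rx 10).
jorine, bryide, and ionane present → valane forms (Rx 8).
valane present → syline forms (Rx 5).
syline: reached.
corol would need jorine and halol (Rx 3), but halol never forms.
vorane would need jorine, wynane, and irdine (Rx 1), but irdine never forms.
halol would need irdine and ionane (Rx 12), but irdine never forms.
Reached: syline — 1 of the 4.

1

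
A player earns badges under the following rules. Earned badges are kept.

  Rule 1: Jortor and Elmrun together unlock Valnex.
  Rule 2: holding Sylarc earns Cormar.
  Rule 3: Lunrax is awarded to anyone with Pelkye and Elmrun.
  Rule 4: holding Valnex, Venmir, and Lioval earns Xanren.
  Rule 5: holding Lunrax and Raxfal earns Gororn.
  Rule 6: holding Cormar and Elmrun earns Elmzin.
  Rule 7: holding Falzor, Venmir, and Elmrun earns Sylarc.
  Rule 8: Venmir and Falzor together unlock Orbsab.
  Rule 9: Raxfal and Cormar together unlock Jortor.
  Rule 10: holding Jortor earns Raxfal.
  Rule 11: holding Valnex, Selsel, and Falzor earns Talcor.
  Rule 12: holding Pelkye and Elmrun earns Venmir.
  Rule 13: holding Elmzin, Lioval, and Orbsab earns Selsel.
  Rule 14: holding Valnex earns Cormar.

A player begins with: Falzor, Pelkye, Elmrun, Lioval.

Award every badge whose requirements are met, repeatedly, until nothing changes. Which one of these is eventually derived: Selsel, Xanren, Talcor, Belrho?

Selsel

With Pelkye and Elmrun, Venmir is earned (Rule 12).
With Falzor, Venmir, and Elmrun, Sylarc is earned (Rule 7).
With Venmir and Falzor, Orbsab is earned (Rule 8).
With Sylarc, Cormar is earned (Rule 2).
With Cormar and Elmrun, Elmzin is earned (Rule 6).
With Elmzin, Lioval, and Orbsab, Selsel is earned (Rule 13).
Talcor would need Valnex, Selsel, and Falzor (Rule 11), but Valnex is never earned. Xanren would need Valnex, Venmir, and Lioval (Rule 4), but Valnex is never earned. No rule produces Belrho, and it is not given.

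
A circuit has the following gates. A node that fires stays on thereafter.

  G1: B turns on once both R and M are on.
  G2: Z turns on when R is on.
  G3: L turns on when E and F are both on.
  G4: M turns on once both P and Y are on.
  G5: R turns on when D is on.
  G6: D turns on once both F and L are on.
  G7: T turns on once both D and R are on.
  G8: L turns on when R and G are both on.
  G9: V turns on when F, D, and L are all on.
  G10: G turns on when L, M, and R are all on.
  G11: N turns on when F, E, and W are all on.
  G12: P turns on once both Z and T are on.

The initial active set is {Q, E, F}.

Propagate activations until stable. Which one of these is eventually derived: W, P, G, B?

G3: E and F on → L on.
G6: F and L on → D on.
G5: D on → R on.
D and R are on, so T turns on (G7).
R is on, so Z turns on (G2).
Z and T are on, so P turns on (G12).
B would need R and M (G1), but M never turns on. No rule produces W, and it is not given. G would need L, M, and R (G10), but M never turns on.

P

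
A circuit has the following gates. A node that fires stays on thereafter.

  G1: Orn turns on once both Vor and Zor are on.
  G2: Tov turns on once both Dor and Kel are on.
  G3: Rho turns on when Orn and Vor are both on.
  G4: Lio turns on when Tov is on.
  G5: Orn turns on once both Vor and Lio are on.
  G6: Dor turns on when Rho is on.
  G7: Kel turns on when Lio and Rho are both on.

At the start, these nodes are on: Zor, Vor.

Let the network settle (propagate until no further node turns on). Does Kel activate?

Kel would need Lio and Rho (G7), but Lio never turns on.

No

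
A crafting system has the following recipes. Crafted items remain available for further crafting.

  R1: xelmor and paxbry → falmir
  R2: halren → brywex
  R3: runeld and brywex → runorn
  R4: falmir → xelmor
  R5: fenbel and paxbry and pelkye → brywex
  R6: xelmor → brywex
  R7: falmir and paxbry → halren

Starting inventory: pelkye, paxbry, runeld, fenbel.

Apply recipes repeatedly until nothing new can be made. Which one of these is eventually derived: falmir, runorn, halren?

fenbel and paxbry and pelkye → brywex (R5).
Using R3, runeld and brywex make runorn.
halren would need falmir and paxbry (R7), but falmir is never obtained. falmir would need xelmor and paxbry (R1), but xelmor is never obtained.

runorn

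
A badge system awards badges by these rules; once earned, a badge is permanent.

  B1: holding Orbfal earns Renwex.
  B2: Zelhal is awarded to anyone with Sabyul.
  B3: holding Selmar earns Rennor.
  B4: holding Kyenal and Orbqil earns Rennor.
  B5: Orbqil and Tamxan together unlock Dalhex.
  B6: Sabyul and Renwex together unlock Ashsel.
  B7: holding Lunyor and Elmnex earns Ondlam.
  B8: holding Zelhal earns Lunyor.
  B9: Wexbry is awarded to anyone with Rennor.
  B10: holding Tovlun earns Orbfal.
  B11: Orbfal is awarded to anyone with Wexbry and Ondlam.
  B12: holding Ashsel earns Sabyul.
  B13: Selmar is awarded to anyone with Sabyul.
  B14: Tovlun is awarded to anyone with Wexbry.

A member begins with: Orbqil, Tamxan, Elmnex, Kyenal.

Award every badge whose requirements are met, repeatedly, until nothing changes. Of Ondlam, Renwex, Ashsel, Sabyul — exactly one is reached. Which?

With Kyenal and Orbqil, Rennor is earned (B4).
With Rennor, Wexbry is earned (B9).
With Wexbry, Tovlun is earned (B14).
With Tovlun, Orbfal is earned (B10).
With Orbfal, Renwex is earned (B1).
Ondlam would need Lunyor and Elmnex (B7), but Lunyor is never earned. Sabyul would need Ashsel (B12), but Ashsel is never earned. Ashsel would need Sabyul and Renwex (B6), but Sabyul is never earned.

Renwex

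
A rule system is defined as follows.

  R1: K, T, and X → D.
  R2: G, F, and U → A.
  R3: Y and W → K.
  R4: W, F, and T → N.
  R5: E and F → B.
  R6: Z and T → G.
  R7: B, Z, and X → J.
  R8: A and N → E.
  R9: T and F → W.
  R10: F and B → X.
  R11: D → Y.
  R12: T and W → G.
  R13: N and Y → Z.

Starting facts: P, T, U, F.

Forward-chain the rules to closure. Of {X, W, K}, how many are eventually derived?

2

T and F hold, so W follows (R9).
W, F, and T hold, so N follows (R4).
From T and W, R12 gives G.
G, F, and U hold, so A follows (R2).
A and N hold, so E follows (R8).
E and F hold, so B follows (R5).
From F and B, R10 gives X.
X: reached.
W: reached.
K would need Y and W (R3), but Y is never established.
Reached: X and W — 2 of the 3.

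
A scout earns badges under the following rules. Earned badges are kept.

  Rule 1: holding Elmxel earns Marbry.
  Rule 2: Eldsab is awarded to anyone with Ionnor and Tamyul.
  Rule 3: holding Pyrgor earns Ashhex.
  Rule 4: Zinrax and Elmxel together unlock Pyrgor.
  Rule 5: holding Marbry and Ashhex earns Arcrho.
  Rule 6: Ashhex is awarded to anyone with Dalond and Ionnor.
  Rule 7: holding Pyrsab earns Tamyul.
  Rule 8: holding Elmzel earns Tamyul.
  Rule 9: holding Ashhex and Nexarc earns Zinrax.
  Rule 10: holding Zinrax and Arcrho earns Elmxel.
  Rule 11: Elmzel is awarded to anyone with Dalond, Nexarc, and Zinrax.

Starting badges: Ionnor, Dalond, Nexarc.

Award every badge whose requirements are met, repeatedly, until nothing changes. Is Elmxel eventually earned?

No

Elmxel would need Zinrax and Arcrho (Rule 10), but Arcrho is never earned.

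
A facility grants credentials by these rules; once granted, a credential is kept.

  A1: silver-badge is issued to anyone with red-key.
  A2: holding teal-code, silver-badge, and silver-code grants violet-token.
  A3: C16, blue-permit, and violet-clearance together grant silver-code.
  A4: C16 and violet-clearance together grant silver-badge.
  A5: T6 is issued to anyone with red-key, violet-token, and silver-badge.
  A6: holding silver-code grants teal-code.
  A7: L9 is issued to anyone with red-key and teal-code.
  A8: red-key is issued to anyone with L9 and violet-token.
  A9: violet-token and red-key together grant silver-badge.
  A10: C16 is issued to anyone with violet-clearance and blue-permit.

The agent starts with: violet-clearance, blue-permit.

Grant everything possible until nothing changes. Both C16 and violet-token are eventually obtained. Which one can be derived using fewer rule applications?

C16: Holding violet-clearance and blue-permit grants C16 (A10). [1 rule application]
violet-token: Holding violet-clearance and blue-permit grants C16 (A10). Holding C16, blue-permit, and violet-clearance grants silver-code (A3). Holding C16 and violet-clearance grants silver-badge (A4). Holding silver-code grants teal-code (A6). Holding teal-code, silver-badge, and silver-code grants violet-token (A2). [5 rule applications]
C16 needs fewer.

C16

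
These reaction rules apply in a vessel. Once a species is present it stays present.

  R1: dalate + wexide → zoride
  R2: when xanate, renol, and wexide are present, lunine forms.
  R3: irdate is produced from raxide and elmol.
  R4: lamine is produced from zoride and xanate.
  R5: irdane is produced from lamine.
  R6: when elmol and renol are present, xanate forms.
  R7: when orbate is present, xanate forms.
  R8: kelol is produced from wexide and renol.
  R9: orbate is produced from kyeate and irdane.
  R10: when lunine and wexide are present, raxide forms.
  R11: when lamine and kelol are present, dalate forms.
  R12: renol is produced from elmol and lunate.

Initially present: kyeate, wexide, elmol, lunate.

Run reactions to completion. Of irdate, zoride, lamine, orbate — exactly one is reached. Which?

irdate

elmol and lunate present → renol forms (R12).
elmol and renol present → xanate forms (R6).
xanate, renol, and wexide present → lunine forms (R2).
lunine and wexide present → raxide forms (R10).
raxide and elmol present → irdate forms (R3).
lamine would need zoride and xanate (R4), but zoride never forms. zoride would need dalate and wexide (R1), but dalate never forms. orbate would need kyeate and irdane (R9), but irdane never forms.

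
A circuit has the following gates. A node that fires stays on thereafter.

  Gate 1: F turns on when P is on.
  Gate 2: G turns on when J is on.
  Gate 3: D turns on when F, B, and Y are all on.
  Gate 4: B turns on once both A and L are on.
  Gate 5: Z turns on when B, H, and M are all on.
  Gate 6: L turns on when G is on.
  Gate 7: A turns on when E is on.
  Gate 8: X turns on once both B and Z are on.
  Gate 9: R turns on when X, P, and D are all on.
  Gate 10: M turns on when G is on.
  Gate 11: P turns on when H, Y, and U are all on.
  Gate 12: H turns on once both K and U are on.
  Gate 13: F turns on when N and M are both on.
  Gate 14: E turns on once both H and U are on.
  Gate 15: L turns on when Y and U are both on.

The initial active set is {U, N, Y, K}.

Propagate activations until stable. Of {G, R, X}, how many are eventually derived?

G would need J (Gate 2), but J never turns on.
R would need X, P, and D (Gate 9), but X never turns on.
X would need B and Z (Gate 8), but Z never turns on.
None of the 3 are reached.

0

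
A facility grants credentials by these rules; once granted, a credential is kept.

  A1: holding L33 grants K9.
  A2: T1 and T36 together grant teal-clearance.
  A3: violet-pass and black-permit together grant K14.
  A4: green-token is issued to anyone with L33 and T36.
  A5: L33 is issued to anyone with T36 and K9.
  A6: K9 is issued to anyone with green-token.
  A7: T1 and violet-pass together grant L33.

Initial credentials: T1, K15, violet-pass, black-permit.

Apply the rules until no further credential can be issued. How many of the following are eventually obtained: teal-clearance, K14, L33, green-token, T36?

2

Holding violet-pass and black-permit grants K14 (A3).
Holding T1 and violet-pass grants L33 (A7).
teal-clearance would need T1 and T36 (A2), but T36 is never granted.
K14: reached.
L33: reached.
green-token would need L33 and T36 (A4), but T36 is never granted.
No rule produces T36, and it is not given.
Reached: K14 and L33 — 2 of the 5.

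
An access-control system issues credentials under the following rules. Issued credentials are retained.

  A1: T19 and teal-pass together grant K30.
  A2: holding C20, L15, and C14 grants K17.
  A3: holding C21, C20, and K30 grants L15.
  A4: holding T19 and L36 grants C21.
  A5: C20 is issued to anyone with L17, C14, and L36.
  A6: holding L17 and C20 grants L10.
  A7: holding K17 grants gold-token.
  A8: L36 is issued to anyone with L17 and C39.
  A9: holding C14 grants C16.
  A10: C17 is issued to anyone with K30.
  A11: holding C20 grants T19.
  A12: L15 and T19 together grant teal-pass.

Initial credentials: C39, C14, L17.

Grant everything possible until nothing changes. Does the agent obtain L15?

No

L15 would need C21, C20, and K30 (A3), but K30 is never granted.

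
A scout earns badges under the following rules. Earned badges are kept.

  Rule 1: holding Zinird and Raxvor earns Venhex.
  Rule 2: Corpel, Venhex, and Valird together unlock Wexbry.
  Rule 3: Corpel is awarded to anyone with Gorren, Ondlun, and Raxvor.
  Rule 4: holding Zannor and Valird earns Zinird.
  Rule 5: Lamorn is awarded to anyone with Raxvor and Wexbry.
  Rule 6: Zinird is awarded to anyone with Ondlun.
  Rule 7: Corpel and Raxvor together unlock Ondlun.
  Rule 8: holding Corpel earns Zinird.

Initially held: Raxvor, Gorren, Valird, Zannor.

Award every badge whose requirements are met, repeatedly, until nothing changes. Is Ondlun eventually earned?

Ondlun would need Corpel and Raxvor (Rule 7), but Corpel is never earned.

No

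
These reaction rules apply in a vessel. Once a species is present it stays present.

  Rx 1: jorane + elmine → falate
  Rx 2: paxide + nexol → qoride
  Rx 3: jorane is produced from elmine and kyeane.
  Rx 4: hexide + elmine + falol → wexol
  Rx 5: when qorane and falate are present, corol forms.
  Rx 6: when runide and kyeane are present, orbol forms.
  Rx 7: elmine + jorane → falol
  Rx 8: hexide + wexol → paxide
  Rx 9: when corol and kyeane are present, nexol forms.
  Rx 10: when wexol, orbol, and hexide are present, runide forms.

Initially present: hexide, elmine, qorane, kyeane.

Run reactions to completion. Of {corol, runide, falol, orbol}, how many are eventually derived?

elmine and kyeane present → jorane forms (Rx 3).
jorane and elmine present → falate forms (Rx 1).
elmine and jorane present → falol forms (Rx 7).
qorane and falate present → corol forms (Rx 5).
corol: reached.
runide would need wexol, orbol, and hexide (Rx 10), but orbol never forms.
falol: reached.
orbol would need runide and kyeane (Rx 6), but runide never forms.
Reached: corol and falol — 2 of the 4.

2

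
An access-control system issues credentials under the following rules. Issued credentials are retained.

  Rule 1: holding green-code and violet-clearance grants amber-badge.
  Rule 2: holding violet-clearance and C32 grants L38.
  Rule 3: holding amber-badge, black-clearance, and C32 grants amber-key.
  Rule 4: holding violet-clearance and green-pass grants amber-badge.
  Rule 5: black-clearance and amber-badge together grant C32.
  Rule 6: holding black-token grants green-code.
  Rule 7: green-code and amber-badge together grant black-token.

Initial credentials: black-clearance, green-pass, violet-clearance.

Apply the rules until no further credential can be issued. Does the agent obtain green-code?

green-code would need black-token (Rule 6), but black-token is never granted.

No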